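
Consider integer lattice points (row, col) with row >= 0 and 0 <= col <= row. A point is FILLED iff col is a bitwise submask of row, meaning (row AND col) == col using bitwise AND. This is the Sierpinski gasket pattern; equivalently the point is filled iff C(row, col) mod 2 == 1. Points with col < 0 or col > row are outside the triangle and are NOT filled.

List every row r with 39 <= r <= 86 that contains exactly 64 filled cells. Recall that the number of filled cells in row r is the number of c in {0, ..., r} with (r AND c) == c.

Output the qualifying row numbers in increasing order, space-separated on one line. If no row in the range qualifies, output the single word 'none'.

Row r has 2^popcount(r) filled cells, so we need popcount(r) = log2(64) = 6.
Scan r = 39..86 and keep those with exactly 6 one-bits:
r=39=100111 popcount=4 -> skip
r=40=101000 popcount=2 -> skip
r=41=101001 popcount=3 -> skip
r=42=101010 popcount=3 -> skip
r=43=101011 popcount=4 -> skip
r=44=101100 popcount=3 -> skip
r=45=101101 popcount=4 -> skip
r=46=101110 popcount=4 -> skip
r=47=101111 popcount=5 -> skip
r=48=110000 popcount=2 -> skip
r=49=110001 popcount=3 -> skip
r=50=110010 popcount=3 -> skip
r=51=110011 popcount=4 -> skip
r=52=110100 popcount=3 -> skip
r=53=110101 popcount=4 -> skip
r=54=110110 popcount=4 -> skip
r=55=110111 popcount=5 -> skip
r=56=111000 popcount=3 -> skip
r=57=111001 popcount=4 -> skip
r=58=111010 popcount=4 -> skip
r=59=111011 popcount=5 -> skip
r=60=111100 popcount=4 -> skip
r=61=111101 popcount=5 -> skip
r=62=111110 popcount=5 -> skip
r=63=111111 popcount=6 -> KEEP
r=64=1000000 popcount=1 -> skip
r=65=1000001 popcount=2 -> skip
r=66=1000010 popcount=2 -> skip
r=67=1000011 popcount=3 -> skip
r=68=1000100 popcount=2 -> skip
r=69=1000101 popcount=3 -> skip
r=70=1000110 popcount=3 -> skip
r=71=1000111 popcount=4 -> skip
r=72=1001000 popcount=2 -> skip
r=73=1001001 popcount=3 -> skip
r=74=1001010 popcount=3 -> skip
r=75=1001011 popcount=4 -> skip
r=76=1001100 popcount=3 -> skip
r=77=1001101 popcount=4 -> skip
r=78=1001110 popcount=4 -> skip
r=79=1001111 popcount=5 -> skip
r=80=1010000 popcount=2 -> skip
r=81=1010001 popcount=3 -> skip
r=82=1010010 popcount=3 -> skip
r=83=1010011 popcount=4 -> skip
r=84=1010100 popcount=3 -> skip
r=85=1010101 popcount=4 -> skip
r=86=1010110 popcount=4 -> skip
Kept rows: 63

Answer: 63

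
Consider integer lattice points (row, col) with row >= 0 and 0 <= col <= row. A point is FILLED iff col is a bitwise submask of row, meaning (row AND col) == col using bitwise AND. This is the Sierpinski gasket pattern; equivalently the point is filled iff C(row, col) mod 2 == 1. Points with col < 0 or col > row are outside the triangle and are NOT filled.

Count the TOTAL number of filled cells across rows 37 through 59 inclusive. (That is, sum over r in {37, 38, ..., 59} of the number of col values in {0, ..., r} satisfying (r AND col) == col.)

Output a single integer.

r37=100101 pc3: +8 =8
r38=100110 pc3: +8 =16
r39=100111 pc4: +16 =32
r40=101000 pc2: +4 =36
r41=101001 pc3: +8 =44
r42=101010 pc3: +8 =52
r43=101011 pc4: +16 =68
r44=101100 pc3: +8 =76
r45=101101 pc4: +16 =92
r46=101110 pc4: +16 =108
r47=101111 pc5: +32 =140
r48=110000 pc2: +4 =144
r49=110001 pc3: +8 =152
r50=110010 pc3: +8 =160
r51=110011 pc4: +16 =176
r52=110100 pc3: +8 =184
r53=110101 pc4: +16 =200
r54=110110 pc4: +16 =216
r55=110111 pc5: +32 =248
r56=111000 pc3: +8 =256
r57=111001 pc4: +16 =272
r58=111010 pc4: +16 =288
r59=111011 pc5: +32 =320

Answer: 320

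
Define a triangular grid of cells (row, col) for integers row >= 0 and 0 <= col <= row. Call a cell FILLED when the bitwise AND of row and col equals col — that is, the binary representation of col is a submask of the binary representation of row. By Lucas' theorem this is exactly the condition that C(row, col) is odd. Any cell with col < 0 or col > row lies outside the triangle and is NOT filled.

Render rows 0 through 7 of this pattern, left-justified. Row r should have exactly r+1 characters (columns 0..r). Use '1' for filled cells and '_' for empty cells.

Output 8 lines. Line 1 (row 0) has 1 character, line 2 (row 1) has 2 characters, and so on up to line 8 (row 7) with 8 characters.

r0=0: 1
r1=1: 11
r2=10: 1_1
r3=11: 1111
r4=100: 1___1
r5=101: 11__11
r6=110: 1_1_1_1
r7=111: 11111111

Answer: 1
11
1_1
1111
1___1
11__11
1_1_1_1
11111111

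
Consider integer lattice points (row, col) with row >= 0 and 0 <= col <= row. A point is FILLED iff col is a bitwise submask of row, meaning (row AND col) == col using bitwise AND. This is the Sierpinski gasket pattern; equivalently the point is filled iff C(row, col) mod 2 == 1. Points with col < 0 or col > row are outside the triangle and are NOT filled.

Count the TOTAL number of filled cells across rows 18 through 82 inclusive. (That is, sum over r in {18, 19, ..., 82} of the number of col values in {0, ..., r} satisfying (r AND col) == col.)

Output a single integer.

Answer: 824

Derivation:
r18=10010 pc2: +4 =4
r19=10011 pc3: +8 =12
r20=10100 pc2: +4 =16
r21=10101 pc3: +8 =24
r22=10110 pc3: +8 =32
r23=10111 pc4: +16 =48
r24=11000 pc2: +4 =52
r25=11001 pc3: +8 =60
r26=11010 pc3: +8 =68
r27=11011 pc4: +16 =84
r28=11100 pc3: +8 =92
r29=11101 pc4: +16 =108
r30=11110 pc4: +16 =124
r31=11111 pc5: +32 =156
r32=100000 pc1: +2 =158
r33=100001 pc2: +4 =162
r34=100010 pc2: +4 =166
r35=100011 pc3: +8 =174
r36=100100 pc2: +4 =178
r37=100101 pc3: +8 =186
r38=100110 pc3: +8 =194
r39=100111 pc4: +16 =210
r40=101000 pc2: +4 =214
r41=101001 pc3: +8 =222
r42=101010 pc3: +8 =230
r43=101011 pc4: +16 =246
r44=101100 pc3: +8 =254
r45=101101 pc4: +16 =270
r46=101110 pc4: +16 =286
r47=101111 pc5: +32 =318
r48=110000 pc2: +4 =322
r49=110001 pc3: +8 =330
r50=110010 pc3: +8 =338
r51=110011 pc4: +16 =354
r52=110100 pc3: +8 =362
r53=110101 pc4: +16 =378
r54=110110 pc4: +16 =394
r55=110111 pc5: +32 =426
r56=111000 pc3: +8 =434
r57=111001 pc4: +16 =450
r58=111010 pc4: +16 =466
r59=111011 pc5: +32 =498
r60=111100 pc4: +16 =514
r61=111101 pc5: +32 =546
r62=111110 pc5: +32 =578
r63=111111 pc6: +64 =642
r64=1000000 pc1: +2 =644
r65=1000001 pc2: +4 =648
r66=1000010 pc2: +4 =652
r67=1000011 pc3: +8 =660
r68=1000100 pc2: +4 =664
r69=1000101 pc3: +8 =672
r70=1000110 pc3: +8 =680
r71=1000111 pc4: +16 =696
r72=1001000 pc2: +4 =700
r73=1001001 pc3: +8 =708
r74=1001010 pc3: +8 =716
r75=1001011 pc4: +16 =732
r76=1001100 pc3: +8 =740
r77=1001101 pc4: +16 =756
r78=1001110 pc4: +16 =772
r79=1001111 pc5: +32 =804
r80=1010000 pc2: +4 =808
r81=1010001 pc3: +8 =816
r82=1010010 pc3: +8 =824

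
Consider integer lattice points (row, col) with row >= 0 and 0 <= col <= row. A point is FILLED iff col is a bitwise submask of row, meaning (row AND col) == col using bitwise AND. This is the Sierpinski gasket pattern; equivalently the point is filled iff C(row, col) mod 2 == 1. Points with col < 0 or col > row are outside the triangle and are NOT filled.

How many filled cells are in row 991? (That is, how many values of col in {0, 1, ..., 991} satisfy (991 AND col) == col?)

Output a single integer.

991 in binary = 1111011111
popcount(991) = number of 1-bits in 1111011111 = 9
A col c satisfies (991 AND c) == c iff every set bit of c is also set in 991; each of the 9 set bits of 991 can independently be on or off in c.
count = 2^9 = 512

Answer: 512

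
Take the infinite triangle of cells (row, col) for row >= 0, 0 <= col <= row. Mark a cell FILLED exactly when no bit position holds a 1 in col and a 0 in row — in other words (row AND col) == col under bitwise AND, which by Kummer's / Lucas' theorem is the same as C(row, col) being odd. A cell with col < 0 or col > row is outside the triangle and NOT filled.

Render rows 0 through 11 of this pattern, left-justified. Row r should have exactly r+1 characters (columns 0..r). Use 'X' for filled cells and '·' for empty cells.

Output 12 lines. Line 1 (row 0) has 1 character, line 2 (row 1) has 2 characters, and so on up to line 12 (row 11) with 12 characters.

Answer: X
XX
X·X
XXXX
X···X
XX··XX
X·X·X·X
XXXXXXXX
X·······X
XX······XX
X·X·····X·X
XXXX····XXXX

Derivation:
r0=0: X
r1=1: XX
r2=10: X·X
r3=11: XXXX
r4=100: X···X
r5=101: XX··XX
r6=110: X·X·X·X
r7=111: XXXXXXXX
r8=1000: X·······X
r9=1001: XX······XX
r10=1010: X·X·····X·X
r11=1011: XXXX····XXXX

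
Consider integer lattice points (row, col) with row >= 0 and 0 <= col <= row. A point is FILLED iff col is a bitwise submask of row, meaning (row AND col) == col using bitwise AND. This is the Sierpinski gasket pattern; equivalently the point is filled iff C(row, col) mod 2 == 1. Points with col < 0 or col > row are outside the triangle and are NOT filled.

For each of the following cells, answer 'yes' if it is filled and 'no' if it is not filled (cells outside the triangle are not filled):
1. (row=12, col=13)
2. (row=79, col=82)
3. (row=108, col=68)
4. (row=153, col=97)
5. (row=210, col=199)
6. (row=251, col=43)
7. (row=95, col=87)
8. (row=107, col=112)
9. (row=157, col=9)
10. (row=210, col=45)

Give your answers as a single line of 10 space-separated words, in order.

(12,13): col outside [0, 12] -> not filled
(79,82): col outside [0, 79] -> not filled
(108,68): row=0b1101100, col=0b1000100, row AND col = 0b1000100 = 68; 68 == 68 -> filled
(153,97): row=0b10011001, col=0b1100001, row AND col = 0b1 = 1; 1 != 97 -> empty
(210,199): row=0b11010010, col=0b11000111, row AND col = 0b11000010 = 194; 194 != 199 -> empty
(251,43): row=0b11111011, col=0b101011, row AND col = 0b101011 = 43; 43 == 43 -> filled
(95,87): row=0b1011111, col=0b1010111, row AND col = 0b1010111 = 87; 87 == 87 -> filled
(107,112): col outside [0, 107] -> not filled
(157,9): row=0b10011101, col=0b1001, row AND col = 0b1001 = 9; 9 == 9 -> filled
(210,45): row=0b11010010, col=0b101101, row AND col = 0b0 = 0; 0 != 45 -> empty

Answer: no no yes no no yes yes no yes no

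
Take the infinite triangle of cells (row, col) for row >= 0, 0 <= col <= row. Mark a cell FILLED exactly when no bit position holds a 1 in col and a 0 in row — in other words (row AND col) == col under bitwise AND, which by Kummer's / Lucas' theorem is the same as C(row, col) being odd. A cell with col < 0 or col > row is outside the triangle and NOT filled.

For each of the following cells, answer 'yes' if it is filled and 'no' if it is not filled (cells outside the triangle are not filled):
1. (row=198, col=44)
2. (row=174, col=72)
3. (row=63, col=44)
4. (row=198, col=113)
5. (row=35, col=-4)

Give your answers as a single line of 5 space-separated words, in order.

Answer: no no yes no no

Derivation:
(198,44): row=0b11000110, col=0b101100, row AND col = 0b100 = 4; 4 != 44 -> empty
(174,72): row=0b10101110, col=0b1001000, row AND col = 0b1000 = 8; 8 != 72 -> empty
(63,44): row=0b111111, col=0b101100, row AND col = 0b101100 = 44; 44 == 44 -> filled
(198,113): row=0b11000110, col=0b1110001, row AND col = 0b1000000 = 64; 64 != 113 -> empty
(35,-4): col outside [0, 35] -> not filled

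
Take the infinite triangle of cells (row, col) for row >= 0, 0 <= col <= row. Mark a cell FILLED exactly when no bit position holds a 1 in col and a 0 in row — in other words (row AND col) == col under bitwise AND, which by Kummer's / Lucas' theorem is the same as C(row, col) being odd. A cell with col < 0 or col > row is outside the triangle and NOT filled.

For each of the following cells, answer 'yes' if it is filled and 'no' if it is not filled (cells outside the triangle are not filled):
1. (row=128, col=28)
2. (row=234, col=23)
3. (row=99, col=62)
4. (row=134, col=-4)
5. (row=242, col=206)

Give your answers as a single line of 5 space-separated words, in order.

Answer: no no no no no

Derivation:
(128,28): row=0b10000000, col=0b11100, row AND col = 0b0 = 0; 0 != 28 -> empty
(234,23): row=0b11101010, col=0b10111, row AND col = 0b10 = 2; 2 != 23 -> empty
(99,62): row=0b1100011, col=0b111110, row AND col = 0b100010 = 34; 34 != 62 -> empty
(134,-4): col outside [0, 134] -> not filled
(242,206): row=0b11110010, col=0b11001110, row AND col = 0b11000010 = 194; 194 != 206 -> empty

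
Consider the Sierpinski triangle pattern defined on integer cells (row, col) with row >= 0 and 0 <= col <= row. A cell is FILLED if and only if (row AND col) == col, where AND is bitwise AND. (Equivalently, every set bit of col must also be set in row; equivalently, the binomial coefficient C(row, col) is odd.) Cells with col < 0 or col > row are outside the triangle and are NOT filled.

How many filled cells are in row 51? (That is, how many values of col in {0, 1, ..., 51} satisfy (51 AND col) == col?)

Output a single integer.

51 in binary = 110011
popcount(51) = number of 1-bits in 110011 = 4
A col c satisfies (51 AND c) == c iff every set bit of c is also set in 51; each of the 4 set bits of 51 can independently be on or off in c.
count = 2^4 = 16

Answer: 16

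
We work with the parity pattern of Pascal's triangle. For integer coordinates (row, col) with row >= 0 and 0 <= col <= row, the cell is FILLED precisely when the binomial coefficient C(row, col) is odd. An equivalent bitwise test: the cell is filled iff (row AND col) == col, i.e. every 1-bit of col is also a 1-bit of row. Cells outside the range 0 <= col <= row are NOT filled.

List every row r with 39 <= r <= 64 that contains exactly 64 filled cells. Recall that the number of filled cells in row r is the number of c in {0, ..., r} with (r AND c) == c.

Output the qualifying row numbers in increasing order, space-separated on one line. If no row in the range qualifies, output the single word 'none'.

Answer: 63

Derivation:
Row r has 2^popcount(r) filled cells, so we need popcount(r) = log2(64) = 6.
Scan r = 39..64 and keep those with exactly 6 one-bits:
r=39=100111 popcount=4 -> skip
r=40=101000 popcount=2 -> skip
r=41=101001 popcount=3 -> skip
r=42=101010 popcount=3 -> skip
r=43=101011 popcount=4 -> skip
r=44=101100 popcount=3 -> skip
r=45=101101 popcount=4 -> skip
r=46=101110 popcount=4 -> skip
r=47=101111 popcount=5 -> skip
r=48=110000 popcount=2 -> skip
r=49=110001 popcount=3 -> skip
r=50=110010 popcount=3 -> skip
r=51=110011 popcount=4 -> skip
r=52=110100 popcount=3 -> skip
r=53=110101 popcount=4 -> skip
r=54=110110 popcount=4 -> skip
r=55=110111 popcount=5 -> skip
r=56=111000 popcount=3 -> skip
r=57=111001 popcount=4 -> skip
r=58=111010 popcount=4 -> skip
r=59=111011 popcount=5 -> skip
r=60=111100 popcount=4 -> skip
r=61=111101 popcount=5 -> skip
r=62=111110 popcount=5 -> skip
r=63=111111 popcount=6 -> KEEP
r=64=1000000 popcount=1 -> skip
Kept rows: 63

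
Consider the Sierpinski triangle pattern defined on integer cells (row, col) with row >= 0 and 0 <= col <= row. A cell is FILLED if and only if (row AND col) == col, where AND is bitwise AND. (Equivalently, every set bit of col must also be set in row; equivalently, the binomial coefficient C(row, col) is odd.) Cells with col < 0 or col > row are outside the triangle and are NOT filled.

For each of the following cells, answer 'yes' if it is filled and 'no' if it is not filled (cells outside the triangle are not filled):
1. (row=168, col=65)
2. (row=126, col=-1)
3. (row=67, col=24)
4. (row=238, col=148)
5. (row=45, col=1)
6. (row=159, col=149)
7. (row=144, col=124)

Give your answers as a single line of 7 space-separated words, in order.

Answer: no no no no yes yes no

Derivation:
(168,65): row=0b10101000, col=0b1000001, row AND col = 0b0 = 0; 0 != 65 -> empty
(126,-1): col outside [0, 126] -> not filled
(67,24): row=0b1000011, col=0b11000, row AND col = 0b0 = 0; 0 != 24 -> empty
(238,148): row=0b11101110, col=0b10010100, row AND col = 0b10000100 = 132; 132 != 148 -> empty
(45,1): row=0b101101, col=0b1, row AND col = 0b1 = 1; 1 == 1 -> filled
(159,149): row=0b10011111, col=0b10010101, row AND col = 0b10010101 = 149; 149 == 149 -> filled
(144,124): row=0b10010000, col=0b1111100, row AND col = 0b10000 = 16; 16 != 124 -> empty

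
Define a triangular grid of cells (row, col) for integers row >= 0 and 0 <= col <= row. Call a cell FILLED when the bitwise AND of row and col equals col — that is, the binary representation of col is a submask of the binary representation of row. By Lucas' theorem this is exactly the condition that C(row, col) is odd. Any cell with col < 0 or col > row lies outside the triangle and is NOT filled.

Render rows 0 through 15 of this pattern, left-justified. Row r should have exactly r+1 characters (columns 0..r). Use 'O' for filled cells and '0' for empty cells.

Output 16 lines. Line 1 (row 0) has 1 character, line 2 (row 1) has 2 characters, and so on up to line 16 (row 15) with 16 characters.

Answer: O
OO
O0O
OOOO
O000O
OO00OO
O0O0O0O
OOOOOOOO
O0000000O
OO000000OO
O0O00000O0O
OOOO0000OOOO
O000O000O000O
OO00OO00OO00OO
O0O0O0O0O0O0O0O
OOOOOOOOOOOOOOOO

Derivation:
r0=0: O
r1=1: OO
r2=10: O0O
r3=11: OOOO
r4=100: O000O
r5=101: OO00OO
r6=110: O0O0O0O
r7=111: OOOOOOOO
r8=1000: O0000000O
r9=1001: OO000000OO
r10=1010: O0O00000O0O
r11=1011: OOOO0000OOOO
r12=1100: O000O000O000O
r13=1101: OO00OO00OO00OO
r14=1110: O0O0O0O0O0O0O0O
r15=1111: OOOOOOOOOOOOOOOO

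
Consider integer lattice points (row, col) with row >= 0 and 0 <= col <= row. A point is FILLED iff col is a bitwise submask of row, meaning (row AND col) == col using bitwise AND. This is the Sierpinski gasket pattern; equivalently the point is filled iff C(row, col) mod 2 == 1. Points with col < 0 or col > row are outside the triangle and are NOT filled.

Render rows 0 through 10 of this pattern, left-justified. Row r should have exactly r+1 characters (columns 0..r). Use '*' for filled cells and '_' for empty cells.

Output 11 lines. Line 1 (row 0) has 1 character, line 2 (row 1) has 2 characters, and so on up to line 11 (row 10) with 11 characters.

r0=0: *
r1=1: **
r2=10: *_*
r3=11: ****
r4=100: *___*
r5=101: **__**
r6=110: *_*_*_*
r7=111: ********
r8=1000: *_______*
r9=1001: **______**
r10=1010: *_*_____*_*

Answer: *
**
*_*
****
*___*
**__**
*_*_*_*
********
*_______*
**______**
*_*_____*_*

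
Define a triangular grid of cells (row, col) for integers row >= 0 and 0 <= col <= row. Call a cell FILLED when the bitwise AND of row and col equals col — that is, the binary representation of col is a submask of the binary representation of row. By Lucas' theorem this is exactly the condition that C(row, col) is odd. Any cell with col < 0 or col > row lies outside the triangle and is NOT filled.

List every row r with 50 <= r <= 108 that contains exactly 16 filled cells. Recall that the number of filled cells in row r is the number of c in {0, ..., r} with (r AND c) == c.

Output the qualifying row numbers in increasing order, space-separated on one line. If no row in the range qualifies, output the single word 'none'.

Answer: 51 53 54 57 58 60 71 75 77 78 83 85 86 89 90 92 99 101 102 105 106 108

Derivation:
Row r has 2^popcount(r) filled cells, so we need popcount(r) = log2(16) = 4.
Scan r = 50..108 and keep those with exactly 4 one-bits:
r=50=110010 popcount=3 -> skip
r=51=110011 popcount=4 -> KEEP
r=52=110100 popcount=3 -> skip
r=53=110101 popcount=4 -> KEEP
r=54=110110 popcount=4 -> KEEP
r=55=110111 popcount=5 -> skip
r=56=111000 popcount=3 -> skip
r=57=111001 popcount=4 -> KEEP
r=58=111010 popcount=4 -> KEEP
r=59=111011 popcount=5 -> skip
r=60=111100 popcount=4 -> KEEP
r=61=111101 popcount=5 -> skip
r=62=111110 popcount=5 -> skip
r=63=111111 popcount=6 -> skip
r=64=1000000 popcount=1 -> skip
r=65=1000001 popcount=2 -> skip
r=66=1000010 popcount=2 -> skip
r=67=1000011 popcount=3 -> skip
r=68=1000100 popcount=2 -> skip
r=69=1000101 popcount=3 -> skip
r=70=1000110 popcount=3 -> skip
r=71=1000111 popcount=4 -> KEEP
r=72=1001000 popcount=2 -> skip
r=73=1001001 popcount=3 -> skip
r=74=1001010 popcount=3 -> skip
r=75=1001011 popcount=4 -> KEEP
r=76=1001100 popcount=3 -> skip
r=77=1001101 popcount=4 -> KEEP
r=78=1001110 popcount=4 -> KEEP
r=79=1001111 popcount=5 -> skip
r=80=1010000 popcount=2 -> skip
r=81=1010001 popcount=3 -> skip
r=82=1010010 popcount=3 -> skip
r=83=1010011 popcount=4 -> KEEP
r=84=1010100 popcount=3 -> skip
r=85=1010101 popcount=4 -> KEEP
r=86=1010110 popcount=4 -> KEEP
r=87=1010111 popcount=5 -> skip
r=88=1011000 popcount=3 -> skip
r=89=1011001 popcount=4 -> KEEP
r=90=1011010 popcount=4 -> KEEP
r=91=1011011 popcount=5 -> skip
r=92=1011100 popcount=4 -> KEEP
r=93=1011101 popcount=5 -> skip
r=94=1011110 popcount=5 -> skip
r=95=1011111 popcount=6 -> skip
r=96=1100000 popcount=2 -> skip
r=97=1100001 popcount=3 -> skip
r=98=1100010 popcount=3 -> skip
r=99=1100011 popcount=4 -> KEEP
r=100=1100100 popcount=3 -> skip
r=101=1100101 popcount=4 -> KEEP
r=102=1100110 popcount=4 -> KEEP
r=103=1100111 popcount=5 -> skip
r=104=1101000 popcount=3 -> skip
r=105=1101001 popcount=4 -> KEEP
r=106=1101010 popcount=4 -> KEEP
r=107=1101011 popcount=5 -> skip
r=108=1101100 popcount=4 -> KEEP
Kept rows: 51 53 54 57 58 60 71 75 77 78 83 85 86 89 90 92 99 101 102 105 106 108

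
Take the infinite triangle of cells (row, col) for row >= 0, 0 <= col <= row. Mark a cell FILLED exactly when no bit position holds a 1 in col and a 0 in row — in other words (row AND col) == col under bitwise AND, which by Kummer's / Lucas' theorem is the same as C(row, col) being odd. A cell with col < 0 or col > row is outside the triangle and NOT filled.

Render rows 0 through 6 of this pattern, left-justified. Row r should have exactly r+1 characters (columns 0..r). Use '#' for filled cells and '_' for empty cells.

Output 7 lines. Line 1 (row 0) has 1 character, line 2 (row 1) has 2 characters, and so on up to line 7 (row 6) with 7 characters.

Answer: #
##
#_#
####
#___#
##__##
#_#_#_#

Derivation:
r0=0: #
r1=1: ##
r2=10: #_#
r3=11: ####
r4=100: #___#
r5=101: ##__##
r6=110: #_#_#_#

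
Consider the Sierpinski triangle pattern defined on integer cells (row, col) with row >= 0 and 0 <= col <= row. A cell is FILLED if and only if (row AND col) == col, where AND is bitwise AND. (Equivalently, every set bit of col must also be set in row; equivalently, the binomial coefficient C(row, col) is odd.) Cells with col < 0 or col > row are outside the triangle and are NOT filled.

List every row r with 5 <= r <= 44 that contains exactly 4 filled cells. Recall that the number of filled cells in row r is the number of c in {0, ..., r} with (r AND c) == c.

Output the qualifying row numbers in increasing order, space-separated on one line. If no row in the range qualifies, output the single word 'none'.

Answer: 5 6 9 10 12 17 18 20 24 33 34 36 40

Derivation:
Row r has 2^popcount(r) filled cells, so we need popcount(r) = log2(4) = 2.
Scan r = 5..44 and keep those with exactly 2 one-bits:
r=5=101 popcount=2 -> KEEP
r=6=110 popcount=2 -> KEEP
r=7=111 popcount=3 -> skip
r=8=1000 popcount=1 -> skip
r=9=1001 popcount=2 -> KEEP
r=10=1010 popcount=2 -> KEEP
r=11=1011 popcount=3 -> skip
r=12=1100 popcount=2 -> KEEP
r=13=1101 popcount=3 -> skip
r=14=1110 popcount=3 -> skip
r=15=1111 popcount=4 -> skip
r=16=10000 popcount=1 -> skip
r=17=10001 popcount=2 -> KEEP
r=18=10010 popcount=2 -> KEEP
r=19=10011 popcount=3 -> skip
r=20=10100 popcount=2 -> KEEP
r=21=10101 popcount=3 -> skip
r=22=10110 popcount=3 -> skip
r=23=10111 popcount=4 -> skip
r=24=11000 popcount=2 -> KEEP
r=25=11001 popcount=3 -> skip
r=26=11010 popcount=3 -> skip
r=27=11011 popcount=4 -> skip
r=28=11100 popcount=3 -> skip
r=29=11101 popcount=4 -> skip
r=30=11110 popcount=4 -> skip
r=31=11111 popcount=5 -> skip
r=32=100000 popcount=1 -> skip
r=33=100001 popcount=2 -> KEEP
r=34=100010 popcount=2 -> KEEP
r=35=100011 popcount=3 -> skip
r=36=100100 popcount=2 -> KEEP
r=37=100101 popcount=3 -> skip
r=38=100110 popcount=3 -> skip
r=39=100111 popcount=4 -> skip
r=40=101000 popcount=2 -> KEEP
r=41=101001 popcount=3 -> skip
r=42=101010 popcount=3 -> skip
r=43=101011 popcount=4 -> skip
r=44=101100 popcount=3 -> skip
Kept rows: 5 6 9 10 12 17 18 20 24 33 34 36 40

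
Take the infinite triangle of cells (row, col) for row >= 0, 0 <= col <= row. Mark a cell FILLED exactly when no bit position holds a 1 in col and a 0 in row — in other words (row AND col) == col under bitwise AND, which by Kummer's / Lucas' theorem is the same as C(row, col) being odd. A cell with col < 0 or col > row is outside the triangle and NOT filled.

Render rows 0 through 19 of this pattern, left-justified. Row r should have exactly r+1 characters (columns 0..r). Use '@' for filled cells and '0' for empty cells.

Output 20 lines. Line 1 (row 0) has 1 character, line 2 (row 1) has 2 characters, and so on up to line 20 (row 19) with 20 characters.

Answer: @
@@
@0@
@@@@
@000@
@@00@@
@0@0@0@
@@@@@@@@
@0000000@
@@000000@@
@0@00000@0@
@@@@0000@@@@
@000@000@000@
@@00@@00@@00@@
@0@0@0@0@0@0@0@
@@@@@@@@@@@@@@@@
@000000000000000@
@@00000000000000@@
@0@0000000000000@0@
@@@@000000000000@@@@

Derivation:
r0=0: @
r1=1: @@
r2=10: @0@
r3=11: @@@@
r4=100: @000@
r5=101: @@00@@
r6=110: @0@0@0@
r7=111: @@@@@@@@
r8=1000: @0000000@
r9=1001: @@000000@@
r10=1010: @0@00000@0@
r11=1011: @@@@0000@@@@
r12=1100: @000@000@000@
r13=1101: @@00@@00@@00@@
r14=1110: @0@0@0@0@0@0@0@
r15=1111: @@@@@@@@@@@@@@@@
r16=10000: @000000000000000@
r17=10001: @@00000000000000@@
r18=10010: @0@0000000000000@0@
r19=10011: @@@@000000000000@@@@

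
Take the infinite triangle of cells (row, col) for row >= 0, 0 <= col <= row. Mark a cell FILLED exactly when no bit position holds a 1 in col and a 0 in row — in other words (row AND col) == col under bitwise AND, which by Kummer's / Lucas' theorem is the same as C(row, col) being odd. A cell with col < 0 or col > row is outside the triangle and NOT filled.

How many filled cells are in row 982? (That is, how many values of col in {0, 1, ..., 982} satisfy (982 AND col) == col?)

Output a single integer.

Answer: 128

Derivation:
982 in binary = 1111010110
popcount(982) = number of 1-bits in 1111010110 = 7
A col c satisfies (982 AND c) == c iff every set bit of c is also set in 982; each of the 7 set bits of 982 can independently be on or off in c.
count = 2^7 = 128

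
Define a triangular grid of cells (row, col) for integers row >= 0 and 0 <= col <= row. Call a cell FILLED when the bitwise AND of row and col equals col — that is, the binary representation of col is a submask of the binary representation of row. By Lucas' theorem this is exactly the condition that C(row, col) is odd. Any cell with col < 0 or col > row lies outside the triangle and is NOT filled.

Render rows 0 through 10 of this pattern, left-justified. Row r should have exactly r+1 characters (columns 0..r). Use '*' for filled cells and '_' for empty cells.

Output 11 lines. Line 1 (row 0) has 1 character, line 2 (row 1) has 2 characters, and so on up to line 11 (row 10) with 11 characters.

Answer: *
**
*_*
****
*___*
**__**
*_*_*_*
********
*_______*
**______**
*_*_____*_*

Derivation:
r0=0: *
r1=1: **
r2=10: *_*
r3=11: ****
r4=100: *___*
r5=101: **__**
r6=110: *_*_*_*
r7=111: ********
r8=1000: *_______*
r9=1001: **______**
r10=1010: *_*_____*_*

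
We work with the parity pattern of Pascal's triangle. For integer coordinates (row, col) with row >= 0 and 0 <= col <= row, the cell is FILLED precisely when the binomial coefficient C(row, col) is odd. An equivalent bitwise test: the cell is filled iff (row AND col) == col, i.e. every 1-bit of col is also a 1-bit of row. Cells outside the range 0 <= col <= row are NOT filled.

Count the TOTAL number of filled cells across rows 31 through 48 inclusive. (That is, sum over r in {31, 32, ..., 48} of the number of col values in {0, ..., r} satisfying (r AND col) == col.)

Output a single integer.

r31=11111 pc5: +32 =32
r32=100000 pc1: +2 =34
r33=100001 pc2: +4 =38
r34=100010 pc2: +4 =42
r35=100011 pc3: +8 =50
r36=100100 pc2: +4 =54
r37=100101 pc3: +8 =62
r38=100110 pc3: +8 =70
r39=100111 pc4: +16 =86
r40=101000 pc2: +4 =90
r41=101001 pc3: +8 =98
r42=101010 pc3: +8 =106
r43=101011 pc4: +16 =122
r44=101100 pc3: +8 =130
r45=101101 pc4: +16 =146
r46=101110 pc4: +16 =162
r47=101111 pc5: +32 =194
r48=110000 pc2: +4 =198

Answer: 198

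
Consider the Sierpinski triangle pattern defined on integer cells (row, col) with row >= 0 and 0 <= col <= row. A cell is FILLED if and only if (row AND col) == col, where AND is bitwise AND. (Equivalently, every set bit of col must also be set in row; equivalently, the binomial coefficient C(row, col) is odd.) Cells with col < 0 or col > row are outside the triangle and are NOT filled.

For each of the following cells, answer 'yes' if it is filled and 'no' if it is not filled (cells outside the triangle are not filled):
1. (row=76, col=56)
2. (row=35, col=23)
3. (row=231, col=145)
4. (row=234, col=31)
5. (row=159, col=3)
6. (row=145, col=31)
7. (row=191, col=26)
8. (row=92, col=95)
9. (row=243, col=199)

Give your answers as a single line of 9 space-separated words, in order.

(76,56): row=0b1001100, col=0b111000, row AND col = 0b1000 = 8; 8 != 56 -> empty
(35,23): row=0b100011, col=0b10111, row AND col = 0b11 = 3; 3 != 23 -> empty
(231,145): row=0b11100111, col=0b10010001, row AND col = 0b10000001 = 129; 129 != 145 -> empty
(234,31): row=0b11101010, col=0b11111, row AND col = 0b1010 = 10; 10 != 31 -> empty
(159,3): row=0b10011111, col=0b11, row AND col = 0b11 = 3; 3 == 3 -> filled
(145,31): row=0b10010001, col=0b11111, row AND col = 0b10001 = 17; 17 != 31 -> empty
(191,26): row=0b10111111, col=0b11010, row AND col = 0b11010 = 26; 26 == 26 -> filled
(92,95): col outside [0, 92] -> not filled
(243,199): row=0b11110011, col=0b11000111, row AND col = 0b11000011 = 195; 195 != 199 -> empty

Answer: no no no no yes no yes no no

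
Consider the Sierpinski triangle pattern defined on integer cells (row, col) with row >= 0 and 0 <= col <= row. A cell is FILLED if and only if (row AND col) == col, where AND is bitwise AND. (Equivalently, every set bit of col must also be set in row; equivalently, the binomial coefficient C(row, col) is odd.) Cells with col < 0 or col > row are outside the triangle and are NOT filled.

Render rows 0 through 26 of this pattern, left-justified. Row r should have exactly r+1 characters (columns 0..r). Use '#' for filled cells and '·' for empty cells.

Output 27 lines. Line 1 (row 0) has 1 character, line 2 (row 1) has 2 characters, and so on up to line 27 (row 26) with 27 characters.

Answer: #
##
#·#
####
#···#
##··##
#·#·#·#
########
#·······#
##······##
#·#·····#·#
####····####
#···#···#···#
##··##··##··##
#·#·#·#·#·#·#·#
################
#···············#
##··············##
#·#·············#·#
####············####
#···#···········#···#
##··##··········##··##
#·#·#·#·········#·#·#·#
########········########
#·······#·······#·······#
##······##······##······##
#·#·····#·#·····#·#·····#·#

Derivation:
r0=0: #
r1=1: ##
r2=10: #·#
r3=11: ####
r4=100: #···#
r5=101: ##··##
r6=110: #·#·#·#
r7=111: ########
r8=1000: #·······#
r9=1001: ##······##
r10=1010: #·#·····#·#
r11=1011: ####····####
r12=1100: #···#···#···#
r13=1101: ##··##··##··##
r14=1110: #·#·#·#·#·#·#·#
r15=1111: ################
r16=10000: #···············#
r17=10001: ##··············##
r18=10010: #·#·············#·#
r19=10011: ####············####
r20=10100: #···#···········#···#
r21=10101: ##··##··········##··##
r22=10110: #·#·#·#·········#·#·#·#
r23=10111: ########········########
r24=11000: #·······#·······#·······#
r25=11001: ##······##······##······##
r26=11010: #·#·····#·#·····#·#·····#·#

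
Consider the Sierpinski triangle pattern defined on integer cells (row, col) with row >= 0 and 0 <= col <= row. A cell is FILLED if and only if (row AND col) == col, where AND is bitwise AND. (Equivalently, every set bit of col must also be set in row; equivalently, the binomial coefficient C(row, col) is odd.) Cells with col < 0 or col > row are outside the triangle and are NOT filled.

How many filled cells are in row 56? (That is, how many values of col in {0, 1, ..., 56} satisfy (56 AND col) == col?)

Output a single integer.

56 in binary = 111000
popcount(56) = number of 1-bits in 111000 = 3
A col c satisfies (56 AND c) == c iff every set bit of c is also set in 56; each of the 3 set bits of 56 can independently be on or off in c.
count = 2^3 = 8

Answer: 8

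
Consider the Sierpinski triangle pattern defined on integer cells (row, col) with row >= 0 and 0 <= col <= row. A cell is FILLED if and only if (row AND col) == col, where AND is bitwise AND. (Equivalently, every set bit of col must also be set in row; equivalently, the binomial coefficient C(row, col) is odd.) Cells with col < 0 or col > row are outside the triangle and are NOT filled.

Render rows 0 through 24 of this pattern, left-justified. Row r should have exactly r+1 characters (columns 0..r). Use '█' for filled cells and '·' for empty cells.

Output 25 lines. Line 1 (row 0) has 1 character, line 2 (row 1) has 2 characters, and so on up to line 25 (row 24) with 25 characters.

r0=0: █
r1=1: ██
r2=10: █·█
r3=11: ████
r4=100: █···█
r5=101: ██··██
r6=110: █·█·█·█
r7=111: ████████
r8=1000: █·······█
r9=1001: ██······██
r10=1010: █·█·····█·█
r11=1011: ████····████
r12=1100: █···█···█···█
r13=1101: ██··██··██··██
r14=1110: █·█·█·█·█·█·█·█
r15=1111: ████████████████
r16=10000: █···············█
r17=10001: ██··············██
r18=10010: █·█·············█·█
r19=10011: ████············████
r20=10100: █···█···········█···█
r21=10101: ██··██··········██··██
r22=10110: █·█·█·█·········█·█·█·█
r23=10111: ████████········████████
r24=11000: █·······█·······█·······█

Answer: █
██
█·█
████
█···█
██··██
█·█·█·█
████████
█·······█
██······██
█·█·····█·█
████····████
█···█···█···█
██··██··██··██
█·█·█·█·█·█·█·█
████████████████
█···············█
██··············██
█·█·············█·█
████············████
█···█···········█···█
██··██··········██··██
█·█·█·█·········█·█·█·█
████████········████████
█·······█·······█·······█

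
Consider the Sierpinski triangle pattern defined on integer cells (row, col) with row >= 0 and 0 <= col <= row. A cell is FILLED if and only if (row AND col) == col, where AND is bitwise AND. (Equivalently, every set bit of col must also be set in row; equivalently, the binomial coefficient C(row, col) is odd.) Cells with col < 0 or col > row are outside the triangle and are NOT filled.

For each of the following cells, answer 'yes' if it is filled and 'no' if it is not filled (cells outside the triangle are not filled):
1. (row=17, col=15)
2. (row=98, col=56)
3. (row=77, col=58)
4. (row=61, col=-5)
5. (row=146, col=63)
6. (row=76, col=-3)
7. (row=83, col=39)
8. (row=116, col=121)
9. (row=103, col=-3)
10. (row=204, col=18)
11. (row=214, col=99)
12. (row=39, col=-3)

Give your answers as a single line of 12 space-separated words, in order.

Answer: no no no no no no no no no no no no

Derivation:
(17,15): row=0b10001, col=0b1111, row AND col = 0b1 = 1; 1 != 15 -> empty
(98,56): row=0b1100010, col=0b111000, row AND col = 0b100000 = 32; 32 != 56 -> empty
(77,58): row=0b1001101, col=0b111010, row AND col = 0b1000 = 8; 8 != 58 -> empty
(61,-5): col outside [0, 61] -> not filled
(146,63): row=0b10010010, col=0b111111, row AND col = 0b10010 = 18; 18 != 63 -> empty
(76,-3): col outside [0, 76] -> not filled
(83,39): row=0b1010011, col=0b100111, row AND col = 0b11 = 3; 3 != 39 -> empty
(116,121): col outside [0, 116] -> not filled
(103,-3): col outside [0, 103] -> not filled
(204,18): row=0b11001100, col=0b10010, row AND col = 0b0 = 0; 0 != 18 -> empty
(214,99): row=0b11010110, col=0b1100011, row AND col = 0b1000010 = 66; 66 != 99 -> empty
(39,-3): col outside [0, 39] -> not filled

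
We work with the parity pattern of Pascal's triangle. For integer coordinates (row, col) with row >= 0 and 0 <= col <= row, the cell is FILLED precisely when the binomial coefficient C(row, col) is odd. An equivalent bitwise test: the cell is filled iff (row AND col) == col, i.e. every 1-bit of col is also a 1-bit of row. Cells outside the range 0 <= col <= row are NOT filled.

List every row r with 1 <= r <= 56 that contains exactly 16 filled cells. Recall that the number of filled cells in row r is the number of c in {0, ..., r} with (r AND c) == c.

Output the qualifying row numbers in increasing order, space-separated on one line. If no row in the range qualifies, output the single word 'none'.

Answer: 15 23 27 29 30 39 43 45 46 51 53 54

Derivation:
Row r has 2^popcount(r) filled cells, so we need popcount(r) = log2(16) = 4.
Scan r = 1..56 and keep those with exactly 4 one-bits:
r=1=1 popcount=1 -> skip
r=2=10 popcount=1 -> skip
r=3=11 popcount=2 -> skip
r=4=100 popcount=1 -> skip
r=5=101 popcount=2 -> skip
r=6=110 popcount=2 -> skip
r=7=111 popcount=3 -> skip
r=8=1000 popcount=1 -> skip
r=9=1001 popcount=2 -> skip
r=10=1010 popcount=2 -> skip
r=11=1011 popcount=3 -> skip
r=12=1100 popcount=2 -> skip
r=13=1101 popcount=3 -> skip
r=14=1110 popcount=3 -> skip
r=15=1111 popcount=4 -> KEEP
r=16=10000 popcount=1 -> skip
r=17=10001 popcount=2 -> skip
r=18=10010 popcount=2 -> skip
r=19=10011 popcount=3 -> skip
r=20=10100 popcount=2 -> skip
r=21=10101 popcount=3 -> skip
r=22=10110 popcount=3 -> skip
r=23=10111 popcount=4 -> KEEP
r=24=11000 popcount=2 -> skip
r=25=11001 popcount=3 -> skip
r=26=11010 popcount=3 -> skip
r=27=11011 popcount=4 -> KEEP
r=28=11100 popcount=3 -> skip
r=29=11101 popcount=4 -> KEEP
r=30=11110 popcount=4 -> KEEP
r=31=11111 popcount=5 -> skip
r=32=100000 popcount=1 -> skip
r=33=100001 popcount=2 -> skip
r=34=100010 popcount=2 -> skip
r=35=100011 popcount=3 -> skip
r=36=100100 popcount=2 -> skip
r=37=100101 popcount=3 -> skip
r=38=100110 popcount=3 -> skip
r=39=100111 popcount=4 -> KEEP
r=40=101000 popcount=2 -> skip
r=41=101001 popcount=3 -> skip
r=42=101010 popcount=3 -> skip
r=43=101011 popcount=4 -> KEEP
r=44=101100 popcount=3 -> skip
r=45=101101 popcount=4 -> KEEP
r=46=101110 popcount=4 -> KEEP
r=47=101111 popcount=5 -> skip
r=48=110000 popcount=2 -> skip
r=49=110001 popcount=3 -> skip
r=50=110010 popcount=3 -> skip
r=51=110011 popcount=4 -> KEEP
r=52=110100 popcount=3 -> skip
r=53=110101 popcount=4 -> KEEP
r=54=110110 popcount=4 -> KEEP
r=55=110111 popcount=5 -> skip
r=56=111000 popcount=3 -> skip
Kept rows: 15 23 27 29 30 39 43 45 46 51 53 54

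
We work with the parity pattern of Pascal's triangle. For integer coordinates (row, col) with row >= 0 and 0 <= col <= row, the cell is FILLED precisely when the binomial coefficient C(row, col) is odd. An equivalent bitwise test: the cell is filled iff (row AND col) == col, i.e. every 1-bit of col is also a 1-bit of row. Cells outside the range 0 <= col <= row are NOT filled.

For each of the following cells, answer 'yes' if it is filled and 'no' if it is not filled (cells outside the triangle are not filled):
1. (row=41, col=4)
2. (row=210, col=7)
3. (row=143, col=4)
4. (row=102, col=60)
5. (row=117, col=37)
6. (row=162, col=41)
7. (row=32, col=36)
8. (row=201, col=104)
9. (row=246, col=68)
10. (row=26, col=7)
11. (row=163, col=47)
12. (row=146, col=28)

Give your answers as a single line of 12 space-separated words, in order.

Answer: no no yes no yes no no no yes no no no

Derivation:
(41,4): row=0b101001, col=0b100, row AND col = 0b0 = 0; 0 != 4 -> empty
(210,7): row=0b11010010, col=0b111, row AND col = 0b10 = 2; 2 != 7 -> empty
(143,4): row=0b10001111, col=0b100, row AND col = 0b100 = 4; 4 == 4 -> filled
(102,60): row=0b1100110, col=0b111100, row AND col = 0b100100 = 36; 36 != 60 -> empty
(117,37): row=0b1110101, col=0b100101, row AND col = 0b100101 = 37; 37 == 37 -> filled
(162,41): row=0b10100010, col=0b101001, row AND col = 0b100000 = 32; 32 != 41 -> empty
(32,36): col outside [0, 32] -> not filled
(201,104): row=0b11001001, col=0b1101000, row AND col = 0b1001000 = 72; 72 != 104 -> empty
(246,68): row=0b11110110, col=0b1000100, row AND col = 0b1000100 = 68; 68 == 68 -> filled
(26,7): row=0b11010, col=0b111, row AND col = 0b10 = 2; 2 != 7 -> empty
(163,47): row=0b10100011, col=0b101111, row AND col = 0b100011 = 35; 35 != 47 -> empty
(146,28): row=0b10010010, col=0b11100, row AND col = 0b10000 = 16; 16 != 28 -> empty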